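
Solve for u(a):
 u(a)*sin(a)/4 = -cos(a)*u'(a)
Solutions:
 u(a) = C1*cos(a)^(1/4)


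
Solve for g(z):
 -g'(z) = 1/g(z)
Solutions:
 g(z) = -sqrt(C1 - 2*z)
 g(z) = sqrt(C1 - 2*z)


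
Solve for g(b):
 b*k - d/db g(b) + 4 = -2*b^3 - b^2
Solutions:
 g(b) = C1 + b^4/2 + b^3/3 + b^2*k/2 + 4*b


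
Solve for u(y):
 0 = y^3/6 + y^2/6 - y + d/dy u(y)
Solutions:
 u(y) = C1 - y^4/24 - y^3/18 + y^2/2


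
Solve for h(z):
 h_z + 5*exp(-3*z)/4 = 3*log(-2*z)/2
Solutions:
 h(z) = C1 + 3*z*log(-z)/2 + 3*z*(-1 + log(2))/2 + 5*exp(-3*z)/12


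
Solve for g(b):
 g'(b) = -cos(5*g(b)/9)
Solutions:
 b - 9*log(sin(5*g(b)/9) - 1)/10 + 9*log(sin(5*g(b)/9) + 1)/10 = C1


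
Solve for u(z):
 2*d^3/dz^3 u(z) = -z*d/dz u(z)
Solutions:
 u(z) = C1 + Integral(C2*airyai(-2^(2/3)*z/2) + C3*airybi(-2^(2/3)*z/2), z)


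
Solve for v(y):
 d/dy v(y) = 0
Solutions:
 v(y) = C1


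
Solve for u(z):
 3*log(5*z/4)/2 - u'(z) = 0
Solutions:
 u(z) = C1 + 3*z*log(z)/2 - 3*z*log(2) - 3*z/2 + 3*z*log(5)/2


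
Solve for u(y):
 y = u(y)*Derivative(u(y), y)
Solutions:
 u(y) = -sqrt(C1 + y^2)
 u(y) = sqrt(C1 + y^2)


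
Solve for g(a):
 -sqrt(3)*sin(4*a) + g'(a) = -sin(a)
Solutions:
 g(a) = C1 + cos(a) - sqrt(3)*cos(4*a)/4


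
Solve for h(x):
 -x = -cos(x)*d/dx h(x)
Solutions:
 h(x) = C1 + Integral(x/cos(x), x)


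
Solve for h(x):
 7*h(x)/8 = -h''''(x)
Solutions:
 h(x) = (C1*sin(2^(3/4)*7^(1/4)*x/4) + C2*cos(2^(3/4)*7^(1/4)*x/4))*exp(-2^(3/4)*7^(1/4)*x/4) + (C3*sin(2^(3/4)*7^(1/4)*x/4) + C4*cos(2^(3/4)*7^(1/4)*x/4))*exp(2^(3/4)*7^(1/4)*x/4)


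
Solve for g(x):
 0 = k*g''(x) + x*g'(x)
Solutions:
 g(x) = C1 + C2*sqrt(k)*erf(sqrt(2)*x*sqrt(1/k)/2)


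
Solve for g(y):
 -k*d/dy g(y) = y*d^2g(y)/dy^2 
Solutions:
 g(y) = C1 + y^(1 - re(k))*(C2*sin(log(y)*Abs(im(k))) + C3*cos(log(y)*im(k)))


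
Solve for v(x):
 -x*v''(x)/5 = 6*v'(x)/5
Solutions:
 v(x) = C1 + C2/x^5


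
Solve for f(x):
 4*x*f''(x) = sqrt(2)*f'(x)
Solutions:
 f(x) = C1 + C2*x^(sqrt(2)/4 + 1)


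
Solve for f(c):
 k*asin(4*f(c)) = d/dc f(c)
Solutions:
 Integral(1/asin(4*_y), (_y, f(c))) = C1 + c*k


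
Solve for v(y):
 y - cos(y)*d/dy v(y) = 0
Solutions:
 v(y) = C1 + Integral(y/cos(y), y)


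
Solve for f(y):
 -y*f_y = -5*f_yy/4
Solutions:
 f(y) = C1 + C2*erfi(sqrt(10)*y/5)


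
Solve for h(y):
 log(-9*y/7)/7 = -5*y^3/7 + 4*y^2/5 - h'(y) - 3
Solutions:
 h(y) = C1 - 5*y^4/28 + 4*y^3/15 - y*log(-y)/7 + y*(-20 - 2*log(3) + log(7))/7


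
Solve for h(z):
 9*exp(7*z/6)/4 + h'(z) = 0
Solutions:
 h(z) = C1 - 27*exp(7*z/6)/14


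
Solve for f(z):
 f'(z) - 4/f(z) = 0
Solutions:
 f(z) = -sqrt(C1 + 8*z)
 f(z) = sqrt(C1 + 8*z)


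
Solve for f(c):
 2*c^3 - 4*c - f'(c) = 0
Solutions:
 f(c) = C1 + c^4/2 - 2*c^2


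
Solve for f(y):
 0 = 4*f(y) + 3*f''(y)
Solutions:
 f(y) = C1*sin(2*sqrt(3)*y/3) + C2*cos(2*sqrt(3)*y/3)


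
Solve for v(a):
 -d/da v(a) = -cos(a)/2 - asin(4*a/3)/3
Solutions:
 v(a) = C1 + a*asin(4*a/3)/3 + sqrt(9 - 16*a^2)/12 + sin(a)/2


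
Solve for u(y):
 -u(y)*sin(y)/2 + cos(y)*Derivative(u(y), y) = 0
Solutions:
 u(y) = C1/sqrt(cos(y))


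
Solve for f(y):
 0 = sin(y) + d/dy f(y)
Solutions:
 f(y) = C1 + cos(y)


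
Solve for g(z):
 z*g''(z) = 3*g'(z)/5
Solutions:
 g(z) = C1 + C2*z^(8/5)


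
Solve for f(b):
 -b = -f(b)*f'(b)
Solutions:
 f(b) = -sqrt(C1 + b^2)
 f(b) = sqrt(C1 + b^2)


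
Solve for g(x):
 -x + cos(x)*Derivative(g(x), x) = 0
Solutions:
 g(x) = C1 + Integral(x/cos(x), x)


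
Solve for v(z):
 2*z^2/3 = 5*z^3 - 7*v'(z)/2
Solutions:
 v(z) = C1 + 5*z^4/14 - 4*z^3/63


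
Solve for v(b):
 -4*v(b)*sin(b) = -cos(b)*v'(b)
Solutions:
 v(b) = C1/cos(b)^4


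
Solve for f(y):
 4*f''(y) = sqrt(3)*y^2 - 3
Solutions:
 f(y) = C1 + C2*y + sqrt(3)*y^4/48 - 3*y^2/8


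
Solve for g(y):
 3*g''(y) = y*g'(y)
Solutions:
 g(y) = C1 + C2*erfi(sqrt(6)*y/6)


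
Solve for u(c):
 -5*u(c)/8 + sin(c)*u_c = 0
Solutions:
 u(c) = C1*(cos(c) - 1)^(5/16)/(cos(c) + 1)^(5/16)


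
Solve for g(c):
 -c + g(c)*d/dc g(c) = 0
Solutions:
 g(c) = -sqrt(C1 + c^2)
 g(c) = sqrt(C1 + c^2)


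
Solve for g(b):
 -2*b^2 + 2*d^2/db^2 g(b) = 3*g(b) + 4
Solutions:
 g(b) = C1*exp(-sqrt(6)*b/2) + C2*exp(sqrt(6)*b/2) - 2*b^2/3 - 20/9


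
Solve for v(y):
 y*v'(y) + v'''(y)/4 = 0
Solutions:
 v(y) = C1 + Integral(C2*airyai(-2^(2/3)*y) + C3*airybi(-2^(2/3)*y), y)


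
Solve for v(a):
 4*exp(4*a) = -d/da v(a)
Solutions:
 v(a) = C1 - exp(4*a)


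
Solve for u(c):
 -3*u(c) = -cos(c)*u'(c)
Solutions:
 u(c) = C1*(sin(c) + 1)^(3/2)/(sin(c) - 1)^(3/2)


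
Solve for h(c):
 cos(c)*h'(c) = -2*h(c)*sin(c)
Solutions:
 h(c) = C1*cos(c)^2


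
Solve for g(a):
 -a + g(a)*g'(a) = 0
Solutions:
 g(a) = -sqrt(C1 + a^2)
 g(a) = sqrt(C1 + a^2)


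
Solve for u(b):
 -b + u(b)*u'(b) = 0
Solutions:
 u(b) = -sqrt(C1 + b^2)
 u(b) = sqrt(C1 + b^2)


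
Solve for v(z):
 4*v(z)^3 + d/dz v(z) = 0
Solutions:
 v(z) = -sqrt(2)*sqrt(-1/(C1 - 4*z))/2
 v(z) = sqrt(2)*sqrt(-1/(C1 - 4*z))/2


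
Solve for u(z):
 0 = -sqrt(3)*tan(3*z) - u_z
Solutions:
 u(z) = C1 + sqrt(3)*log(cos(3*z))/3


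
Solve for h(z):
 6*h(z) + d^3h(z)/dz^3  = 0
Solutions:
 h(z) = C3*exp(-6^(1/3)*z) + (C1*sin(2^(1/3)*3^(5/6)*z/2) + C2*cos(2^(1/3)*3^(5/6)*z/2))*exp(6^(1/3)*z/2)


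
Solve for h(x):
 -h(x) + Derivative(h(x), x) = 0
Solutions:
 h(x) = C1*exp(x)


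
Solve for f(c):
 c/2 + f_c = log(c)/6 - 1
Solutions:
 f(c) = C1 - c^2/4 + c*log(c)/6 - 7*c/6


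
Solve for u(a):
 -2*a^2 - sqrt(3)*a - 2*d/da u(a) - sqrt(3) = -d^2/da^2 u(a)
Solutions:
 u(a) = C1 + C2*exp(2*a) - a^3/3 - a^2/2 - sqrt(3)*a^2/4 - 3*sqrt(3)*a/4 - a/2


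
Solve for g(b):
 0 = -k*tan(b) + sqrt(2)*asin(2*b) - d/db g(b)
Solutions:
 g(b) = C1 + k*log(cos(b)) + sqrt(2)*(b*asin(2*b) + sqrt(1 - 4*b^2)/2)


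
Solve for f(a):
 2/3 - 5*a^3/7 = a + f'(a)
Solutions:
 f(a) = C1 - 5*a^4/28 - a^2/2 + 2*a/3


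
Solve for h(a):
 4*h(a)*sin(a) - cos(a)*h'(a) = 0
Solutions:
 h(a) = C1/cos(a)^4


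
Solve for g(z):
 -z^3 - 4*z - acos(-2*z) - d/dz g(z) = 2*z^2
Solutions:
 g(z) = C1 - z^4/4 - 2*z^3/3 - 2*z^2 - z*acos(-2*z) - sqrt(1 - 4*z^2)/2


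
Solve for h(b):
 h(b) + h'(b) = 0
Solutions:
 h(b) = C1*exp(-b)


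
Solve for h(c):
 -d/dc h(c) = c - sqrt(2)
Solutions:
 h(c) = C1 - c^2/2 + sqrt(2)*c


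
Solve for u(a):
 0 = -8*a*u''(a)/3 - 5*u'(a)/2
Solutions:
 u(a) = C1 + C2*a^(1/16)


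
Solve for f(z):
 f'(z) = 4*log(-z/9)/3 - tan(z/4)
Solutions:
 f(z) = C1 + 4*z*log(-z)/3 - 8*z*log(3)/3 - 4*z/3 + 4*log(cos(z/4))


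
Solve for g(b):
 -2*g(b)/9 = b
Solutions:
 g(b) = -9*b/2


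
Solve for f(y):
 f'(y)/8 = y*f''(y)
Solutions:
 f(y) = C1 + C2*y^(9/8)


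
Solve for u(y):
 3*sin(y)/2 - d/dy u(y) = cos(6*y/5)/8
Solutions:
 u(y) = C1 - 5*sin(6*y/5)/48 - 3*cos(y)/2


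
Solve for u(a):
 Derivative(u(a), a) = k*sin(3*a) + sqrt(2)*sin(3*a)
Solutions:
 u(a) = C1 - k*cos(3*a)/3 - sqrt(2)*cos(3*a)/3


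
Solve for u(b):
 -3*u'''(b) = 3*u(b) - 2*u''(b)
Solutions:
 u(b) = C1*exp(b*(8*2^(1/3)/(27*sqrt(697) + 713)^(1/3) + 8 + 2^(2/3)*(27*sqrt(697) + 713)^(1/3))/36)*sin(2^(1/3)*sqrt(3)*b*(-2^(1/3)*(27*sqrt(697) + 713)^(1/3) + 8/(27*sqrt(697) + 713)^(1/3))/36) + C2*exp(b*(8*2^(1/3)/(27*sqrt(697) + 713)^(1/3) + 8 + 2^(2/3)*(27*sqrt(697) + 713)^(1/3))/36)*cos(2^(1/3)*sqrt(3)*b*(-2^(1/3)*(27*sqrt(697) + 713)^(1/3) + 8/(27*sqrt(697) + 713)^(1/3))/36) + C3*exp(b*(-2^(2/3)*(27*sqrt(697) + 713)^(1/3) - 8*2^(1/3)/(27*sqrt(697) + 713)^(1/3) + 4)/18)


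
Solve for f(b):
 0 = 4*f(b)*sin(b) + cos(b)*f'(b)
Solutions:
 f(b) = C1*cos(b)^4


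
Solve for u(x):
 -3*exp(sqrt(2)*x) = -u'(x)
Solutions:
 u(x) = C1 + 3*sqrt(2)*exp(sqrt(2)*x)/2


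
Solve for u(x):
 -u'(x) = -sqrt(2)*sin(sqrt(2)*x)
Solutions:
 u(x) = C1 - cos(sqrt(2)*x)


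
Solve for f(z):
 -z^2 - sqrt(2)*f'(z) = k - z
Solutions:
 f(z) = C1 - sqrt(2)*k*z/2 - sqrt(2)*z^3/6 + sqrt(2)*z^2/4


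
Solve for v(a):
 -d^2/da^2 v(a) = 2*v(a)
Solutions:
 v(a) = C1*sin(sqrt(2)*a) + C2*cos(sqrt(2)*a)


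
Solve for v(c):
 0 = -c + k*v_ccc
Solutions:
 v(c) = C1 + C2*c + C3*c^2 + c^4/(24*k)


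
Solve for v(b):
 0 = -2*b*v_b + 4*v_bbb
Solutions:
 v(b) = C1 + Integral(C2*airyai(2^(2/3)*b/2) + C3*airybi(2^(2/3)*b/2), b)


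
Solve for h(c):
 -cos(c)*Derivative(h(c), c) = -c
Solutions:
 h(c) = C1 + Integral(c/cos(c), c)


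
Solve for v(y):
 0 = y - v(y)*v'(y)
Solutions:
 v(y) = -sqrt(C1 + y^2)
 v(y) = sqrt(C1 + y^2)


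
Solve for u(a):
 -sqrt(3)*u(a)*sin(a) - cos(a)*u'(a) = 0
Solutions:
 u(a) = C1*cos(a)^(sqrt(3))


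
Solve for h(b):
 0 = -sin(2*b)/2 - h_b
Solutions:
 h(b) = C1 + cos(2*b)/4


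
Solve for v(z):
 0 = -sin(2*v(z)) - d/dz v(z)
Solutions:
 v(z) = pi - acos((-C1 - exp(4*z))/(C1 - exp(4*z)))/2
 v(z) = acos((-C1 - exp(4*z))/(C1 - exp(4*z)))/2


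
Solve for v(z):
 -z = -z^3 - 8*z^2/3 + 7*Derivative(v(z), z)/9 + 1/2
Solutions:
 v(z) = C1 + 9*z^4/28 + 8*z^3/7 - 9*z^2/14 - 9*z/14


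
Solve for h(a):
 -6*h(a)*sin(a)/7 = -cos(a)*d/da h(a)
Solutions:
 h(a) = C1/cos(a)^(6/7)


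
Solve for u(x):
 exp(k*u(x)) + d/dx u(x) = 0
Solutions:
 u(x) = Piecewise((log(1/(C1*k + k*x))/k, Ne(k, 0)), (nan, True))
 u(x) = Piecewise((C1 - x, Eq(k, 0)), (nan, True))


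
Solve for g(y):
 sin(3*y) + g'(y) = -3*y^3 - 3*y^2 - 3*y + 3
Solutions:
 g(y) = C1 - 3*y^4/4 - y^3 - 3*y^2/2 + 3*y + cos(3*y)/3


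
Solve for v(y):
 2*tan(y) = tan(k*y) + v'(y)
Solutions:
 v(y) = C1 - Piecewise((-log(cos(k*y))/k, Ne(k, 0)), (0, True)) - 2*log(cos(y))


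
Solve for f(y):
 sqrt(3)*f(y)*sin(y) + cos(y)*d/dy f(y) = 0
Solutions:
 f(y) = C1*cos(y)^(sqrt(3))


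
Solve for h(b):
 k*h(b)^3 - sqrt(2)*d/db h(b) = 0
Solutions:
 h(b) = -sqrt(-1/(C1 + sqrt(2)*b*k))
 h(b) = sqrt(-1/(C1 + sqrt(2)*b*k))


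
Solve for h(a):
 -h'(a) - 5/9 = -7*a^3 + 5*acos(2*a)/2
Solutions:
 h(a) = C1 + 7*a^4/4 - 5*a*acos(2*a)/2 - 5*a/9 + 5*sqrt(1 - 4*a^2)/4


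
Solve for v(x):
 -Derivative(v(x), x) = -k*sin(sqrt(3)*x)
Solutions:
 v(x) = C1 - sqrt(3)*k*cos(sqrt(3)*x)/3


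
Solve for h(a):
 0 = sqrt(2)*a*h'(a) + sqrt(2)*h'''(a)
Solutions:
 h(a) = C1 + Integral(C2*airyai(-a) + C3*airybi(-a), a)


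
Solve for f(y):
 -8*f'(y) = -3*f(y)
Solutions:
 f(y) = C1*exp(3*y/8)


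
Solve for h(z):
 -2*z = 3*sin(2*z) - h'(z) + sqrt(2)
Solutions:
 h(z) = C1 + z^2 + sqrt(2)*z - 3*cos(2*z)/2


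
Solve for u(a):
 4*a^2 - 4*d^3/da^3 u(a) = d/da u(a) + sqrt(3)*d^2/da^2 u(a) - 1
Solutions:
 u(a) = C1 + 4*a^3/3 - 4*sqrt(3)*a^2 - 7*a + (C2*sin(sqrt(13)*a/8) + C3*cos(sqrt(13)*a/8))*exp(-sqrt(3)*a/8)


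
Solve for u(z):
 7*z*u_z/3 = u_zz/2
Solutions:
 u(z) = C1 + C2*erfi(sqrt(21)*z/3)


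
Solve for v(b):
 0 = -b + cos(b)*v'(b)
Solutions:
 v(b) = C1 + Integral(b/cos(b), b)


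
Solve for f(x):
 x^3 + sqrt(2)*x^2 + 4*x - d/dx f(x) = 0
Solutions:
 f(x) = C1 + x^4/4 + sqrt(2)*x^3/3 + 2*x^2


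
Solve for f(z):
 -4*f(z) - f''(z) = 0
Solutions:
 f(z) = C1*sin(2*z) + C2*cos(2*z)


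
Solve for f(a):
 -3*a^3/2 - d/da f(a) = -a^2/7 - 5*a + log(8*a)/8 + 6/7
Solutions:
 f(a) = C1 - 3*a^4/8 + a^3/21 + 5*a^2/2 - a*log(a)/8 - 41*a/56 - 3*a*log(2)/8


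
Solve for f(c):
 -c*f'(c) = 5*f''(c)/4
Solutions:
 f(c) = C1 + C2*erf(sqrt(10)*c/5)


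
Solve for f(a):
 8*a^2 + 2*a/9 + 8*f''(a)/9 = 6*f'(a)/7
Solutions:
 f(a) = C1 + C2*exp(27*a/28) + 28*a^3/9 + 1589*a^2/162 + 44492*a/2187


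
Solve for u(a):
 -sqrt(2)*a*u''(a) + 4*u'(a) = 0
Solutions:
 u(a) = C1 + C2*a^(1 + 2*sqrt(2))


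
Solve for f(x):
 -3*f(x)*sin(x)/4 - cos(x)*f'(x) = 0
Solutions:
 f(x) = C1*cos(x)^(3/4)


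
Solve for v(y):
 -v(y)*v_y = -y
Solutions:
 v(y) = -sqrt(C1 + y^2)
 v(y) = sqrt(C1 + y^2)


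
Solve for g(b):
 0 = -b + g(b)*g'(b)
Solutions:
 g(b) = -sqrt(C1 + b^2)
 g(b) = sqrt(C1 + b^2)


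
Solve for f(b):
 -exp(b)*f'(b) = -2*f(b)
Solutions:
 f(b) = C1*exp(-2*exp(-b))


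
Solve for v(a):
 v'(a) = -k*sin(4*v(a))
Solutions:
 v(a) = -acos((-C1 - exp(8*a*k))/(C1 - exp(8*a*k)))/4 + pi/2
 v(a) = acos((-C1 - exp(8*a*k))/(C1 - exp(8*a*k)))/4


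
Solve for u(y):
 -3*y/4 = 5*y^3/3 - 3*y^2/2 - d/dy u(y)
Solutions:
 u(y) = C1 + 5*y^4/12 - y^3/2 + 3*y^2/8


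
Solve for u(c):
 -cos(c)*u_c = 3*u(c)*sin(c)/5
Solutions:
 u(c) = C1*cos(c)^(3/5)


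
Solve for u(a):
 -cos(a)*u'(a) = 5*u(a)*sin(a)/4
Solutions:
 u(a) = C1*cos(a)^(5/4)


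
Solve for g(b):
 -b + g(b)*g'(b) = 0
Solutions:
 g(b) = -sqrt(C1 + b^2)
 g(b) = sqrt(C1 + b^2)


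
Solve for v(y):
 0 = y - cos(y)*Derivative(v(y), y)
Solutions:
 v(y) = C1 + Integral(y/cos(y), y)


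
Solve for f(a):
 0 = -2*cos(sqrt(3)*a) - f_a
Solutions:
 f(a) = C1 - 2*sqrt(3)*sin(sqrt(3)*a)/3


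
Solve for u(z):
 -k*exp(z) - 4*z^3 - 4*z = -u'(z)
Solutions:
 u(z) = C1 + k*exp(z) + z^4 + 2*z^2


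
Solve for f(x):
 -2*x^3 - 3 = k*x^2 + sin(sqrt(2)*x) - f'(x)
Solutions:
 f(x) = C1 + k*x^3/3 + x^4/2 + 3*x - sqrt(2)*cos(sqrt(2)*x)/2


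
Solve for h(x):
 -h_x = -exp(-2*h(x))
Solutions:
 h(x) = log(-sqrt(C1 + 2*x))
 h(x) = log(C1 + 2*x)/2


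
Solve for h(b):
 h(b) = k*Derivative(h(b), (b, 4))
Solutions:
 h(b) = C1*exp(-b*(1/k)^(1/4)) + C2*exp(b*(1/k)^(1/4)) + C3*exp(-I*b*(1/k)^(1/4)) + C4*exp(I*b*(1/k)^(1/4))


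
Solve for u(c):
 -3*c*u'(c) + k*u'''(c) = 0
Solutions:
 u(c) = C1 + Integral(C2*airyai(3^(1/3)*c*(1/k)^(1/3)) + C3*airybi(3^(1/3)*c*(1/k)^(1/3)), c)


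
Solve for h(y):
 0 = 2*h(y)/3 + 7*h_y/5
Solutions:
 h(y) = C1*exp(-10*y/21)


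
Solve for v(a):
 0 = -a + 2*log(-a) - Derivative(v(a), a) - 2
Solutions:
 v(a) = C1 - a^2/2 + 2*a*log(-a) - 4*a


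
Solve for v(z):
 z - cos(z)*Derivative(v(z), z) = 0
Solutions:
 v(z) = C1 + Integral(z/cos(z), z)


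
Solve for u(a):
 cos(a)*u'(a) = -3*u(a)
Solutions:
 u(a) = C1*(sin(a) - 1)^(3/2)/(sin(a) + 1)^(3/2)


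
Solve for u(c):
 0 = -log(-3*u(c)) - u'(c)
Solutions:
 Integral(1/(log(-_y) + log(3)), (_y, u(c))) = C1 - c


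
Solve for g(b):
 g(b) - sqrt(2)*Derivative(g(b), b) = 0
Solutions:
 g(b) = C1*exp(sqrt(2)*b/2)


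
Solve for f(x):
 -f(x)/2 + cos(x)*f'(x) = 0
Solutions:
 f(x) = C1*(sin(x) + 1)^(1/4)/(sin(x) - 1)^(1/4)


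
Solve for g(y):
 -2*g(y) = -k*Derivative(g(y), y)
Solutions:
 g(y) = C1*exp(2*y/k)


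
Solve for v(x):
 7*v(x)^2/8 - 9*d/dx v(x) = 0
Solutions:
 v(x) = -72/(C1 + 7*x)


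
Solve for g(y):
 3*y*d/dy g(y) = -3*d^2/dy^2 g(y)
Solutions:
 g(y) = C1 + C2*erf(sqrt(2)*y/2)


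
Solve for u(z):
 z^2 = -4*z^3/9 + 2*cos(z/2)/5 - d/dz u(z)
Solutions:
 u(z) = C1 - z^4/9 - z^3/3 + 4*sin(z/2)/5


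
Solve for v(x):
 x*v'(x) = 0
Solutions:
 v(x) = C1


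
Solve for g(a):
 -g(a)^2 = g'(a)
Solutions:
 g(a) = 1/(C1 + a)


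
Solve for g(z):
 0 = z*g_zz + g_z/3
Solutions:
 g(z) = C1 + C2*z^(2/3)


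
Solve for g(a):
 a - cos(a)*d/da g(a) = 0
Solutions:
 g(a) = C1 + Integral(a/cos(a), a)


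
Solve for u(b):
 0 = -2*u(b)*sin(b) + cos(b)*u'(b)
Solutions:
 u(b) = C1/cos(b)^2


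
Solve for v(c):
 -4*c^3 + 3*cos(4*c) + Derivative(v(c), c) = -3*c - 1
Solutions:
 v(c) = C1 + c^4 - 3*c^2/2 - c - 3*sin(4*c)/4


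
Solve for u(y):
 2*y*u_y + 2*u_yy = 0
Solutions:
 u(y) = C1 + C2*erf(sqrt(2)*y/2)


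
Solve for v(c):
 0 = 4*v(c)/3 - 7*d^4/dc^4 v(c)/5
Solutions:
 v(c) = C1*exp(-sqrt(2)*21^(3/4)*5^(1/4)*c/21) + C2*exp(sqrt(2)*21^(3/4)*5^(1/4)*c/21) + C3*sin(sqrt(2)*21^(3/4)*5^(1/4)*c/21) + C4*cos(sqrt(2)*21^(3/4)*5^(1/4)*c/21)


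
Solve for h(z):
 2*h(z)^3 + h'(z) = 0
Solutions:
 h(z) = -sqrt(2)*sqrt(-1/(C1 - 2*z))/2
 h(z) = sqrt(2)*sqrt(-1/(C1 - 2*z))/2


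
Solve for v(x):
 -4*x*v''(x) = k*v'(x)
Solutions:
 v(x) = C1 + x^(1 - re(k)/4)*(C2*sin(log(x)*Abs(im(k))/4) + C3*cos(log(x)*im(k)/4))


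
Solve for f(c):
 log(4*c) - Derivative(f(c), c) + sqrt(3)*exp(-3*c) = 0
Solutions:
 f(c) = C1 + c*log(c) + c*(-1 + 2*log(2)) - sqrt(3)*exp(-3*c)/3


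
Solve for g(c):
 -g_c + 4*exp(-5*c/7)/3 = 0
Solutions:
 g(c) = C1 - 28*exp(-5*c/7)/15


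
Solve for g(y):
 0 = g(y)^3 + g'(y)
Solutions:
 g(y) = -sqrt(2)*sqrt(-1/(C1 - y))/2
 g(y) = sqrt(2)*sqrt(-1/(C1 - y))/2


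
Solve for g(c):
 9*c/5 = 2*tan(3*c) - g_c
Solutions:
 g(c) = C1 - 9*c^2/10 - 2*log(cos(3*c))/3


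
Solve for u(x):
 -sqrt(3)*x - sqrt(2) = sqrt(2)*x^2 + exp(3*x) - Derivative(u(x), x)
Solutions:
 u(x) = C1 + sqrt(2)*x^3/3 + sqrt(3)*x^2/2 + sqrt(2)*x + exp(3*x)/3


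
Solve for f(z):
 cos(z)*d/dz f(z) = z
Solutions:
 f(z) = C1 + Integral(z/cos(z), z)


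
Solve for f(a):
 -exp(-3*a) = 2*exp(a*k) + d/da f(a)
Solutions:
 f(a) = C1 + exp(-3*a)/3 - 2*exp(a*k)/k


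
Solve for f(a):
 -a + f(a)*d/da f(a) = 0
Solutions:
 f(a) = -sqrt(C1 + a^2)
 f(a) = sqrt(C1 + a^2)


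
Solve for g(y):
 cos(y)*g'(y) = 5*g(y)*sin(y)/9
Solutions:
 g(y) = C1/cos(y)^(5/9)


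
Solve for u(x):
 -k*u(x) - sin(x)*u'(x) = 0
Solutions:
 u(x) = C1*exp(k*(-log(cos(x) - 1) + log(cos(x) + 1))/2)


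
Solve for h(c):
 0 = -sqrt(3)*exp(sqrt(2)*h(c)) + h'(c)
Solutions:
 h(c) = sqrt(2)*(2*log(-1/(C1 + sqrt(3)*c)) - log(2))/4


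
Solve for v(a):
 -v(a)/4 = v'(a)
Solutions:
 v(a) = C1*exp(-a/4)


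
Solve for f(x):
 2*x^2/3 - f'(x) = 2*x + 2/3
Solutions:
 f(x) = C1 + 2*x^3/9 - x^2 - 2*x/3


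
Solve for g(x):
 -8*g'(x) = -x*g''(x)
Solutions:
 g(x) = C1 + C2*x^9


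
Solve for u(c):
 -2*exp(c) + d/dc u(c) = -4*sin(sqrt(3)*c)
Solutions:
 u(c) = C1 + 2*exp(c) + 4*sqrt(3)*cos(sqrt(3)*c)/3


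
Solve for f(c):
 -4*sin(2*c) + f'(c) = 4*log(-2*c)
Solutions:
 f(c) = C1 + 4*c*log(-c) - 4*c + 4*c*log(2) - 2*cos(2*c)


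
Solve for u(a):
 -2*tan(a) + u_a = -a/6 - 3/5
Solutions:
 u(a) = C1 - a^2/12 - 3*a/5 - 2*log(cos(a))


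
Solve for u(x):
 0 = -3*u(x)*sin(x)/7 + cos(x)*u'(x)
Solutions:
 u(x) = C1/cos(x)^(3/7)


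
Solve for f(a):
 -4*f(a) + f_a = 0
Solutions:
 f(a) = C1*exp(4*a)


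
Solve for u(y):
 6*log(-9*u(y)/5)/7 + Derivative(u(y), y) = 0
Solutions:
 7*Integral(1/(log(-_y) - log(5) + 2*log(3)), (_y, u(y)))/6 = C1 - y


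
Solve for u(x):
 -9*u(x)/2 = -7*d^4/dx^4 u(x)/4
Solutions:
 u(x) = C1*exp(-2^(1/4)*sqrt(3)*7^(3/4)*x/7) + C2*exp(2^(1/4)*sqrt(3)*7^(3/4)*x/7) + C3*sin(2^(1/4)*sqrt(3)*7^(3/4)*x/7) + C4*cos(2^(1/4)*sqrt(3)*7^(3/4)*x/7)


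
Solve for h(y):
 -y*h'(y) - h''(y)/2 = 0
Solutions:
 h(y) = C1 + C2*erf(y)


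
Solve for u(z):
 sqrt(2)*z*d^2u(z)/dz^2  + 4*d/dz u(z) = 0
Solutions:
 u(z) = C1 + C2*z^(1 - 2*sqrt(2))


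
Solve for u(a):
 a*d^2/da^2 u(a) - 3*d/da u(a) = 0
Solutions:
 u(a) = C1 + C2*a^4


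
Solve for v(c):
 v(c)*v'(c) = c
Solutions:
 v(c) = -sqrt(C1 + c^2)
 v(c) = sqrt(C1 + c^2)


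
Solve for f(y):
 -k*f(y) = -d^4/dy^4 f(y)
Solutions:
 f(y) = C1*exp(-k^(1/4)*y) + C2*exp(k^(1/4)*y) + C3*exp(-I*k^(1/4)*y) + C4*exp(I*k^(1/4)*y)


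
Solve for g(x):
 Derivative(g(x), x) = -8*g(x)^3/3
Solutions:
 g(x) = -sqrt(6)*sqrt(-1/(C1 - 8*x))/2
 g(x) = sqrt(6)*sqrt(-1/(C1 - 8*x))/2


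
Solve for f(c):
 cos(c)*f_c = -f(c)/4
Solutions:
 f(c) = C1*(sin(c) - 1)^(1/8)/(sin(c) + 1)^(1/8)


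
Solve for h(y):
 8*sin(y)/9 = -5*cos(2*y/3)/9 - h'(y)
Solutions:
 h(y) = C1 - 5*sin(2*y/3)/6 + 8*cos(y)/9


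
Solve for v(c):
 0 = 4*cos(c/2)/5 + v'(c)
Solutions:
 v(c) = C1 - 8*sin(c/2)/5


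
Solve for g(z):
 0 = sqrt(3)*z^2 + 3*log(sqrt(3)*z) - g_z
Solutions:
 g(z) = C1 + sqrt(3)*z^3/3 + 3*z*log(z) - 3*z + 3*z*log(3)/2


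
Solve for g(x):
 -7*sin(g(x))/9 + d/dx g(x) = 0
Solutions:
 -7*x/9 + log(cos(g(x)) - 1)/2 - log(cos(g(x)) + 1)/2 = C1


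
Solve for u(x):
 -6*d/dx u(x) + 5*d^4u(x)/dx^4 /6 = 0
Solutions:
 u(x) = C1 + C4*exp(30^(2/3)*x/5) + (C2*sin(3*10^(2/3)*3^(1/6)*x/10) + C3*cos(3*10^(2/3)*3^(1/6)*x/10))*exp(-30^(2/3)*x/10)


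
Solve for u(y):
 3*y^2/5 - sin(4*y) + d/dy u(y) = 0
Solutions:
 u(y) = C1 - y^3/5 - cos(4*y)/4


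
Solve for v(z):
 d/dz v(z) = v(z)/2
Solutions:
 v(z) = C1*exp(z/2)


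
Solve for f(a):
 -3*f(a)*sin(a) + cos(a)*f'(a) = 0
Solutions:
 f(a) = C1/cos(a)^3


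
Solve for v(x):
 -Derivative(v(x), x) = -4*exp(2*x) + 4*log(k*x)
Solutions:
 v(x) = C1 - 4*x*log(k*x) + 4*x + 2*exp(2*x)


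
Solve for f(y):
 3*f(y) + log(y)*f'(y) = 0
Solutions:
 f(y) = C1*exp(-3*li(y))


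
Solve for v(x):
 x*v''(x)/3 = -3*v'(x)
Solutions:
 v(x) = C1 + C2/x^8


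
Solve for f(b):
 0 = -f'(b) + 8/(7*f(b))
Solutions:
 f(b) = -sqrt(C1 + 112*b)/7
 f(b) = sqrt(C1 + 112*b)/7


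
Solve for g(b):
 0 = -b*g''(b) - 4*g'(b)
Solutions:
 g(b) = C1 + C2/b^3


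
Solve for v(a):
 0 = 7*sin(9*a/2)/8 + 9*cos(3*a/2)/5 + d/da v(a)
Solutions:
 v(a) = C1 - 6*sin(3*a/2)/5 + 7*cos(9*a/2)/36


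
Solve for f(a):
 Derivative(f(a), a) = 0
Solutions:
 f(a) = C1


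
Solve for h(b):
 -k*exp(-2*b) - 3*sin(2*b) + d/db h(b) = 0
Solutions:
 h(b) = C1 - k*exp(-2*b)/2 - 3*cos(2*b)/2


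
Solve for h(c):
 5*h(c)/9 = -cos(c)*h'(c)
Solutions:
 h(c) = C1*(sin(c) - 1)^(5/18)/(sin(c) + 1)^(5/18)


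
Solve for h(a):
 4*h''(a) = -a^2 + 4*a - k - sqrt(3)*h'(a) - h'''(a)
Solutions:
 h(a) = C1 + C2*exp(a*(-2 + sqrt(4 - sqrt(3)))) + C3*exp(-a*(sqrt(4 - sqrt(3)) + 2)) - sqrt(3)*a^3/9 + 2*sqrt(3)*a^2/3 + 4*a^2/3 - sqrt(3)*a*k/3 - 32*sqrt(3)*a/9 - 14*a/3


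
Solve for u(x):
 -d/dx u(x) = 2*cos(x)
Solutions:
 u(x) = C1 - 2*sin(x)


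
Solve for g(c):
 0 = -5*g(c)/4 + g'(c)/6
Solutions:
 g(c) = C1*exp(15*c/2)


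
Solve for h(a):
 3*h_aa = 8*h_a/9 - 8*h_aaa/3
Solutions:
 h(a) = C1 + C2*exp(a*(-27 + sqrt(1497))/48) + C3*exp(-a*(27 + sqrt(1497))/48)


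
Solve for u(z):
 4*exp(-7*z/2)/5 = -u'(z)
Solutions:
 u(z) = C1 + 8*exp(-7*z/2)/35


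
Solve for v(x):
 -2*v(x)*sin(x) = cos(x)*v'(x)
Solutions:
 v(x) = C1*cos(x)^2


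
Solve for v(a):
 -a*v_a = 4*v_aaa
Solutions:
 v(a) = C1 + Integral(C2*airyai(-2^(1/3)*a/2) + C3*airybi(-2^(1/3)*a/2), a)


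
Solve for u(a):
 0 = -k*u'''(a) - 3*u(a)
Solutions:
 u(a) = C1*exp(3^(1/3)*a*(-1/k)^(1/3)) + C2*exp(a*(-1/k)^(1/3)*(-3^(1/3) + 3^(5/6)*I)/2) + C3*exp(-a*(-1/k)^(1/3)*(3^(1/3) + 3^(5/6)*I)/2)


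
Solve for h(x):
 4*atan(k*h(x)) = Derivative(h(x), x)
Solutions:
 Integral(1/atan(_y*k), (_y, h(x))) = C1 + 4*x


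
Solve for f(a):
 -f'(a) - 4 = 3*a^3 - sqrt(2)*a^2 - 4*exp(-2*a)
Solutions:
 f(a) = C1 - 3*a^4/4 + sqrt(2)*a^3/3 - 4*a - 2*exp(-2*a)


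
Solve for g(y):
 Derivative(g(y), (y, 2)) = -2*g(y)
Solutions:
 g(y) = C1*sin(sqrt(2)*y) + C2*cos(sqrt(2)*y)


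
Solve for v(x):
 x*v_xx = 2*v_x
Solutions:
 v(x) = C1 + C2*x^3


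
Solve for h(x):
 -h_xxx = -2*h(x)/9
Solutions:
 h(x) = C3*exp(6^(1/3)*x/3) + (C1*sin(2^(1/3)*3^(5/6)*x/6) + C2*cos(2^(1/3)*3^(5/6)*x/6))*exp(-6^(1/3)*x/6)


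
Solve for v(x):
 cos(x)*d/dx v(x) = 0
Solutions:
 v(x) = C1


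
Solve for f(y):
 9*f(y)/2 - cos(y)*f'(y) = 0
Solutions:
 f(y) = C1*(sin(y) + 1)^(1/4)*(sin(y)^2 + 2*sin(y) + 1)/((sin(y) - 1)^(1/4)*(sin(y)^2 - 2*sin(y) + 1))


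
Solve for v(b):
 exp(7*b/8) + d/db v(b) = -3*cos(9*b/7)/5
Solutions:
 v(b) = C1 - 8*exp(7*b/8)/7 - 7*sin(9*b/7)/15


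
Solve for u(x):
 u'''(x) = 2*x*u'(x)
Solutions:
 u(x) = C1 + Integral(C2*airyai(2^(1/3)*x) + C3*airybi(2^(1/3)*x), x)


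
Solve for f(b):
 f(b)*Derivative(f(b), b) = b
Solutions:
 f(b) = -sqrt(C1 + b^2)
 f(b) = sqrt(C1 + b^2)


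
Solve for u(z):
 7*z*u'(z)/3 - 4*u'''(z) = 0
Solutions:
 u(z) = C1 + Integral(C2*airyai(126^(1/3)*z/6) + C3*airybi(126^(1/3)*z/6), z)


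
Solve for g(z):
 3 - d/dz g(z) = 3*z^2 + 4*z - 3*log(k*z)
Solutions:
 g(z) = C1 - z^3 - 2*z^2 + 3*z*log(k*z)


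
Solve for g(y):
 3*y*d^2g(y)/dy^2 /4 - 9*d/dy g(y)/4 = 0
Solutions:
 g(y) = C1 + C2*y^4


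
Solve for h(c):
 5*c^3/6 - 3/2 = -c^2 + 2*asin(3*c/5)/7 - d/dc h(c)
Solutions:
 h(c) = C1 - 5*c^4/24 - c^3/3 + 2*c*asin(3*c/5)/7 + 3*c/2 + 2*sqrt(25 - 9*c^2)/21


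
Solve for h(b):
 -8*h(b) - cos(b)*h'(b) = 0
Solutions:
 h(b) = C1*(sin(b)^4 - 4*sin(b)^3 + 6*sin(b)^2 - 4*sin(b) + 1)/(sin(b)^4 + 4*sin(b)^3 + 6*sin(b)^2 + 4*sin(b) + 1)


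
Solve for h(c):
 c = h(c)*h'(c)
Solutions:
 h(c) = -sqrt(C1 + c^2)
 h(c) = sqrt(C1 + c^2)


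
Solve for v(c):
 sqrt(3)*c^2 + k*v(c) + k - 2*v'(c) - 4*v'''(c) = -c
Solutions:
 v(c) = C1*exp(c*(3^(1/3)*(-9*k + sqrt(3)*sqrt(27*k^2 + 8))^(1/3)/12 - 3^(5/6)*I*(-9*k + sqrt(3)*sqrt(27*k^2 + 8))^(1/3)/12 + 2/((-3^(1/3) + 3^(5/6)*I)*(-9*k + sqrt(3)*sqrt(27*k^2 + 8))^(1/3)))) + C2*exp(c*(3^(1/3)*(-9*k + sqrt(3)*sqrt(27*k^2 + 8))^(1/3)/12 + 3^(5/6)*I*(-9*k + sqrt(3)*sqrt(27*k^2 + 8))^(1/3)/12 - 2/((3^(1/3) + 3^(5/6)*I)*(-9*k + sqrt(3)*sqrt(27*k^2 + 8))^(1/3)))) + C3*exp(3^(1/3)*c*(-(-9*k + sqrt(3)*sqrt(27*k^2 + 8))^(1/3) + 2*3^(1/3)/(-9*k + sqrt(3)*sqrt(27*k^2 + 8))^(1/3))/6) - sqrt(3)*c^2/k - c/k - 4*sqrt(3)*c/k^2 - 1 - 2/k^2 - 8*sqrt(3)/k^3


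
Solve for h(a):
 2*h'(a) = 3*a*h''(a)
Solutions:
 h(a) = C1 + C2*a^(5/3)


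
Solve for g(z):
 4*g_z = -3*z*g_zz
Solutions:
 g(z) = C1 + C2/z^(1/3)


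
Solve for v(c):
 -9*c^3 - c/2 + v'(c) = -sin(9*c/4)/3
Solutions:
 v(c) = C1 + 9*c^4/4 + c^2/4 + 4*cos(9*c/4)/27


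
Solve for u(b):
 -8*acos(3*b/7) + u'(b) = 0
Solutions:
 u(b) = C1 + 8*b*acos(3*b/7) - 8*sqrt(49 - 9*b^2)/3


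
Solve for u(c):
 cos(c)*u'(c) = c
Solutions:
 u(c) = C1 + Integral(c/cos(c), c)


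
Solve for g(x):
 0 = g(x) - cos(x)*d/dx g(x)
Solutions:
 g(x) = C1*sqrt(sin(x) + 1)/sqrt(sin(x) - 1)


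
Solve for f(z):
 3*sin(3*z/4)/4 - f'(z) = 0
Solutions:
 f(z) = C1 - cos(3*z/4)


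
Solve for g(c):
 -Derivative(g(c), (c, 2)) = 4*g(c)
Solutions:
 g(c) = C1*sin(2*c) + C2*cos(2*c)


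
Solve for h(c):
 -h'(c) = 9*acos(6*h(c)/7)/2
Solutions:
 Integral(1/acos(6*_y/7), (_y, h(c))) = C1 - 9*c/2


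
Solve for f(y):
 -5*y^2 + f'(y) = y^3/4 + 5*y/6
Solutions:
 f(y) = C1 + y^4/16 + 5*y^3/3 + 5*y^2/12


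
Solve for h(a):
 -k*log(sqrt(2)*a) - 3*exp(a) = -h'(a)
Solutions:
 h(a) = C1 + a*k*log(a) + a*k*(-1 + log(2)/2) + 3*exp(a)


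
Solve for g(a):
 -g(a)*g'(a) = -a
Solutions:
 g(a) = -sqrt(C1 + a^2)
 g(a) = sqrt(C1 + a^2)


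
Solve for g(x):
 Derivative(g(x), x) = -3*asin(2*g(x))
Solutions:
 Integral(1/asin(2*_y), (_y, g(x))) = C1 - 3*x


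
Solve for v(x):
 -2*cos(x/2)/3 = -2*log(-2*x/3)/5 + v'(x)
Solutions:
 v(x) = C1 + 2*x*log(-x)/5 - 2*x*log(3)/5 - 2*x/5 + 2*x*log(2)/5 - 4*sin(x/2)/3


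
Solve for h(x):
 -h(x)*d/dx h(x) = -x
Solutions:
 h(x) = -sqrt(C1 + x^2)
 h(x) = sqrt(C1 + x^2)


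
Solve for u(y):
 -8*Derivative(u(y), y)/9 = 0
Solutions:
 u(y) = C1


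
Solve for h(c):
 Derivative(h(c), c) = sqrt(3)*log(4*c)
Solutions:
 h(c) = C1 + sqrt(3)*c*log(c) - sqrt(3)*c + 2*sqrt(3)*c*log(2)


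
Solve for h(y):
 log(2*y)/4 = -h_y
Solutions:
 h(y) = C1 - y*log(y)/4 - y*log(2)/4 + y/4


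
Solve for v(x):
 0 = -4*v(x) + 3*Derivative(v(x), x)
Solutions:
 v(x) = C1*exp(4*x/3)


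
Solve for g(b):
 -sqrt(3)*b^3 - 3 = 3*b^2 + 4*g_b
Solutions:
 g(b) = C1 - sqrt(3)*b^4/16 - b^3/4 - 3*b/4


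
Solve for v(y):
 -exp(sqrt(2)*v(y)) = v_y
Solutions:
 v(y) = sqrt(2)*(2*log(1/(C1 + y)) - log(2))/4


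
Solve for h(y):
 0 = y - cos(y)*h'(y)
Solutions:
 h(y) = C1 + Integral(y/cos(y), y)


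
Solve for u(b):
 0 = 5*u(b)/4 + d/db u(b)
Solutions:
 u(b) = C1*exp(-5*b/4)


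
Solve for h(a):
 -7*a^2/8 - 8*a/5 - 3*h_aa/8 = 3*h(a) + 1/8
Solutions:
 h(a) = C1*sin(2*sqrt(2)*a) + C2*cos(2*sqrt(2)*a) - 7*a^2/24 - 8*a/15 + 1/32


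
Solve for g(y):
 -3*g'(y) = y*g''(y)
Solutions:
 g(y) = C1 + C2/y^2


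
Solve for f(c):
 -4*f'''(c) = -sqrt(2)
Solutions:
 f(c) = C1 + C2*c + C3*c^2 + sqrt(2)*c^3/24


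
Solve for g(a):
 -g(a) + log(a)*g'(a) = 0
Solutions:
 g(a) = C1*exp(li(a))


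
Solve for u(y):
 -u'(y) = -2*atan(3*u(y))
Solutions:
 Integral(1/atan(3*_y), (_y, u(y))) = C1 + 2*y


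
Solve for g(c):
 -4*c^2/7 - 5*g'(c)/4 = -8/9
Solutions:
 g(c) = C1 - 16*c^3/105 + 32*c/45


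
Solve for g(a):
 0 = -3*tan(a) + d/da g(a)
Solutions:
 g(a) = C1 - 3*log(cos(a))


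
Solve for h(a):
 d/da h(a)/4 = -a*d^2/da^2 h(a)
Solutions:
 h(a) = C1 + C2*a^(3/4)


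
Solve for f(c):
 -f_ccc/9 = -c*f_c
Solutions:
 f(c) = C1 + Integral(C2*airyai(3^(2/3)*c) + C3*airybi(3^(2/3)*c), c)


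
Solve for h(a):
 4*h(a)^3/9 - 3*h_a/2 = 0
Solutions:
 h(a) = -3*sqrt(6)*sqrt(-1/(C1 + 8*a))/2
 h(a) = 3*sqrt(6)*sqrt(-1/(C1 + 8*a))/2


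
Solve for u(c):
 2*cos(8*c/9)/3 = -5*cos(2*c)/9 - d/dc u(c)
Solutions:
 u(c) = C1 - 3*sin(8*c/9)/4 - 5*sin(2*c)/18


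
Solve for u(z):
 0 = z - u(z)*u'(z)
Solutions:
 u(z) = -sqrt(C1 + z^2)
 u(z) = sqrt(C1 + z^2)


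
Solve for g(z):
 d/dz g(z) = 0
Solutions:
 g(z) = C1


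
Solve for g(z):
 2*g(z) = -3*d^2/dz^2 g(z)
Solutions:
 g(z) = C1*sin(sqrt(6)*z/3) + C2*cos(sqrt(6)*z/3)


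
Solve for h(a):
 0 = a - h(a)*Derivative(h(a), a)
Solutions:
 h(a) = -sqrt(C1 + a^2)
 h(a) = sqrt(C1 + a^2)


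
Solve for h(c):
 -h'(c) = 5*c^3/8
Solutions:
 h(c) = C1 - 5*c^4/32


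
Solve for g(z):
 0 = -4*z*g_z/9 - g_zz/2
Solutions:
 g(z) = C1 + C2*erf(2*z/3)


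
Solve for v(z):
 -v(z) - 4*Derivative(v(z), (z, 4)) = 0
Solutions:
 v(z) = (C1*sin(z/2) + C2*cos(z/2))*exp(-z/2) + (C3*sin(z/2) + C4*cos(z/2))*exp(z/2)


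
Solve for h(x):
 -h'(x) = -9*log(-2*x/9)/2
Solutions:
 h(x) = C1 + 9*x*log(-x)/2 + x*(-9*log(3) - 9/2 + 9*log(2)/2)


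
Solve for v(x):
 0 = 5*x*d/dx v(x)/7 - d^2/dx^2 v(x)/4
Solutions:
 v(x) = C1 + C2*erfi(sqrt(70)*x/7)


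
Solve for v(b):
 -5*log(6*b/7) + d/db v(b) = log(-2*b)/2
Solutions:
 v(b) = C1 + 11*b*log(b)/2 + b*(-5*log(7) - 11/2 + log(2)/2 + 5*log(6) + I*pi/2)


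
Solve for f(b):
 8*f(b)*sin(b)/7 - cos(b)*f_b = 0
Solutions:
 f(b) = C1/cos(b)^(8/7)


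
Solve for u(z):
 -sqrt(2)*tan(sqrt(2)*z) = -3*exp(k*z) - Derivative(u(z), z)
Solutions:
 u(z) = C1 - 3*Piecewise((exp(k*z)/k, Ne(k, 0)), (z, True)) - log(cos(sqrt(2)*z))


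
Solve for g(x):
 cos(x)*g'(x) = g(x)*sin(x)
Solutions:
 g(x) = C1/cos(x)


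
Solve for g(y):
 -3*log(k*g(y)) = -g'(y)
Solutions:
 li(k*g(y))/k = C1 + 3*y


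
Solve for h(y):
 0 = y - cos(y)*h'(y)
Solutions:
 h(y) = C1 + Integral(y/cos(y), y)


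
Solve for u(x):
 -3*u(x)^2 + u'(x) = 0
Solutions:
 u(x) = -1/(C1 + 3*x)


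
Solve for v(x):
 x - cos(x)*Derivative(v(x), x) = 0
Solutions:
 v(x) = C1 + Integral(x/cos(x), x)


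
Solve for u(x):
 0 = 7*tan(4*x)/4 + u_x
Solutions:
 u(x) = C1 + 7*log(cos(4*x))/16


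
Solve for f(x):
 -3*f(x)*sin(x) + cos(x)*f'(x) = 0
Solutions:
 f(x) = C1/cos(x)^3


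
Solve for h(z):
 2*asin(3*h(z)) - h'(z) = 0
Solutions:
 Integral(1/asin(3*_y), (_y, h(z))) = C1 + 2*z


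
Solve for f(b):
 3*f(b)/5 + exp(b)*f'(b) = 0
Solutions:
 f(b) = C1*exp(3*exp(-b)/5)


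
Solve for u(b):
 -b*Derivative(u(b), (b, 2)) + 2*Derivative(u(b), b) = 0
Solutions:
 u(b) = C1 + C2*b^3


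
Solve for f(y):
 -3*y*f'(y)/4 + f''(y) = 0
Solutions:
 f(y) = C1 + C2*erfi(sqrt(6)*y/4)


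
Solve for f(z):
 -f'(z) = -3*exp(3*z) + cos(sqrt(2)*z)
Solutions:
 f(z) = C1 + exp(3*z) - sqrt(2)*sin(sqrt(2)*z)/2


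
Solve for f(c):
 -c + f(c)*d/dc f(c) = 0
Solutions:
 f(c) = -sqrt(C1 + c^2)
 f(c) = sqrt(C1 + c^2)


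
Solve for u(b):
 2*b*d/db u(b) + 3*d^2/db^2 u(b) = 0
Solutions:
 u(b) = C1 + C2*erf(sqrt(3)*b/3)


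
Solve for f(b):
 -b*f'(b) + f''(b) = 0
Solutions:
 f(b) = C1 + C2*erfi(sqrt(2)*b/2)


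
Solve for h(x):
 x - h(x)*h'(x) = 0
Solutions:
 h(x) = -sqrt(C1 + x^2)
 h(x) = sqrt(C1 + x^2)


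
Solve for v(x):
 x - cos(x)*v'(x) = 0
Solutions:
 v(x) = C1 + Integral(x/cos(x), x)


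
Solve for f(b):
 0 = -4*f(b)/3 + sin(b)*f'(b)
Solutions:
 f(b) = C1*(cos(b) - 1)^(2/3)/(cos(b) + 1)^(2/3)


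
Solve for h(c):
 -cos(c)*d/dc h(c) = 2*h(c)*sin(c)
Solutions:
 h(c) = C1*cos(c)^2


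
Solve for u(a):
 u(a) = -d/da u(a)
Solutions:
 u(a) = C1*exp(-a)


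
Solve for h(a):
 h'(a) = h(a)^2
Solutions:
 h(a) = -1/(C1 + a)


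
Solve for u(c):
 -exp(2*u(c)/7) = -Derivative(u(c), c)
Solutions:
 u(c) = 7*log(-sqrt(-1/(C1 + c))) - 7*log(2) + 7*log(14)/2
 u(c) = 7*log(-1/(C1 + c))/2 - 7*log(2) + 7*log(14)/2


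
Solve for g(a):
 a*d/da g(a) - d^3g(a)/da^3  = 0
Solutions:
 g(a) = C1 + Integral(C2*airyai(a) + C3*airybi(a), a)


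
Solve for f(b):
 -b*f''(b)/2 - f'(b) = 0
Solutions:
 f(b) = C1 + C2/b


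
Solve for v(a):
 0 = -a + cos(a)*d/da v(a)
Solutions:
 v(a) = C1 + Integral(a/cos(a), a)


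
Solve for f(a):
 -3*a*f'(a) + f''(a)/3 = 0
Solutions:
 f(a) = C1 + C2*erfi(3*sqrt(2)*a/2)


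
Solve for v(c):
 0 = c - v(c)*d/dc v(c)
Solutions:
 v(c) = -sqrt(C1 + c^2)
 v(c) = sqrt(C1 + c^2)


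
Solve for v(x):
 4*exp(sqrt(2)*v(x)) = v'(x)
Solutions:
 v(x) = sqrt(2)*(2*log(-1/(C1 + 4*x)) - log(2))/4


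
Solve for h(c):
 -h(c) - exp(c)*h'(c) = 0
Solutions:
 h(c) = C1*exp(exp(-c))


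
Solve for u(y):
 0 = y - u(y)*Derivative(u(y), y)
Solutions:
 u(y) = -sqrt(C1 + y^2)
 u(y) = sqrt(C1 + y^2)


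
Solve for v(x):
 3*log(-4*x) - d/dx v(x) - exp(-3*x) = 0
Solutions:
 v(x) = C1 + 3*x*log(-x) + 3*x*(-1 + 2*log(2)) + exp(-3*x)/3


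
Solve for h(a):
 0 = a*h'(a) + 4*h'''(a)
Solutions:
 h(a) = C1 + Integral(C2*airyai(-2^(1/3)*a/2) + C3*airybi(-2^(1/3)*a/2), a)


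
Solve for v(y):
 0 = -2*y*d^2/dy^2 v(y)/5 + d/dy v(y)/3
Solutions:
 v(y) = C1 + C2*y^(11/6)


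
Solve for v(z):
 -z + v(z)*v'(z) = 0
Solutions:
 v(z) = -sqrt(C1 + z^2)
 v(z) = sqrt(C1 + z^2)


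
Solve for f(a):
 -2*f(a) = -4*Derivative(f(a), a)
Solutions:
 f(a) = C1*exp(a/2)


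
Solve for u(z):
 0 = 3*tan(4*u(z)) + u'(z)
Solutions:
 u(z) = -asin(C1*exp(-12*z))/4 + pi/4
 u(z) = asin(C1*exp(-12*z))/4


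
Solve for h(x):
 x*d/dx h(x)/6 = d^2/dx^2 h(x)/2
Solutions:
 h(x) = C1 + C2*erfi(sqrt(6)*x/6)


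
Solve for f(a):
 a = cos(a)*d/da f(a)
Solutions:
 f(a) = C1 + Integral(a/cos(a), a)


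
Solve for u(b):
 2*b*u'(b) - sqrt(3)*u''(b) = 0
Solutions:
 u(b) = C1 + C2*erfi(3^(3/4)*b/3)


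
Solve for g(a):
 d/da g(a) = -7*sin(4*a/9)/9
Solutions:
 g(a) = C1 + 7*cos(4*a/9)/4


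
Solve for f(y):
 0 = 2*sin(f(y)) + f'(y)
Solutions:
 f(y) = -acos((-C1 - exp(4*y))/(C1 - exp(4*y))) + 2*pi
 f(y) = acos((-C1 - exp(4*y))/(C1 - exp(4*y)))


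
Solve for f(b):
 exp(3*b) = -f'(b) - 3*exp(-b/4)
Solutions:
 f(b) = C1 - exp(3*b)/3 + 12*exp(-b/4)


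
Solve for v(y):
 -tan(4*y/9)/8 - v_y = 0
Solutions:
 v(y) = C1 + 9*log(cos(4*y/9))/32


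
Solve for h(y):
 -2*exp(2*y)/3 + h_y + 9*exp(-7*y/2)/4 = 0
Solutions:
 h(y) = C1 + exp(2*y)/3 + 9*exp(-7*y/2)/14


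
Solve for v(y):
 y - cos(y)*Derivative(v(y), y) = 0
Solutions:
 v(y) = C1 + Integral(y/cos(y), y)


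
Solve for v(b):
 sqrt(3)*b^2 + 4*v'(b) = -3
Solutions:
 v(b) = C1 - sqrt(3)*b^3/12 - 3*b/4


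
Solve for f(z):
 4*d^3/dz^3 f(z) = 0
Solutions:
 f(z) = C1 + C2*z + C3*z^2


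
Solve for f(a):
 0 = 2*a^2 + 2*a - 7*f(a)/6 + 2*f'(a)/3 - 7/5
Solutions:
 f(a) = C1*exp(7*a/4) + 12*a^2/7 + 180*a/49 + 1542/1715


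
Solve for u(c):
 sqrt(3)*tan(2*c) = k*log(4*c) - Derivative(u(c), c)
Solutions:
 u(c) = C1 + c*k*(log(c) - 1) + 2*c*k*log(2) + sqrt(3)*log(cos(2*c))/2


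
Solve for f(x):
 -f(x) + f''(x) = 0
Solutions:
 f(x) = C1*exp(-x) + C2*exp(x)


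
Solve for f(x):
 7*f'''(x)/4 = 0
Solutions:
 f(x) = C1 + C2*x + C3*x^2


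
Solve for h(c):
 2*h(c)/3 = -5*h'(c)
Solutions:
 h(c) = C1*exp(-2*c/15)


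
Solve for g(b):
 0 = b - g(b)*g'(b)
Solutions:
 g(b) = -sqrt(C1 + b^2)
 g(b) = sqrt(C1 + b^2)


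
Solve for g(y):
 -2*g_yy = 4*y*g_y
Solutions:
 g(y) = C1 + C2*erf(y)


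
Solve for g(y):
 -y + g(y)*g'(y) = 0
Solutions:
 g(y) = -sqrt(C1 + y^2)
 g(y) = sqrt(C1 + y^2)


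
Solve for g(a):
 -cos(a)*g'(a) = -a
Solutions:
 g(a) = C1 + Integral(a/cos(a), a)


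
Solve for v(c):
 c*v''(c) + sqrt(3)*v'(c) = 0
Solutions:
 v(c) = C1 + C2*c^(1 - sqrt(3))


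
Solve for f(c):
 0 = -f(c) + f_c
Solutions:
 f(c) = C1*exp(c)


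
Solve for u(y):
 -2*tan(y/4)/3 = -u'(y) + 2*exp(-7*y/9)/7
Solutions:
 u(y) = C1 + 4*log(tan(y/4)^2 + 1)/3 - 18*exp(-7*y/9)/49


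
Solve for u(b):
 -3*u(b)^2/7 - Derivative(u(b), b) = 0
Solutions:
 u(b) = 7/(C1 + 3*b)


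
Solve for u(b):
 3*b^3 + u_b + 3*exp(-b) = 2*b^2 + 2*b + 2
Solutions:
 u(b) = C1 - 3*b^4/4 + 2*b^3/3 + b^2 + 2*b + 3*exp(-b)


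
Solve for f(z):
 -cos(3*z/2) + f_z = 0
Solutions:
 f(z) = C1 + 2*sin(3*z/2)/3


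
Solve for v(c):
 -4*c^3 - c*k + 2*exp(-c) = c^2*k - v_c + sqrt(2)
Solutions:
 v(c) = C1 + c^4 + c^3*k/3 + c^2*k/2 + sqrt(2)*c + 2*exp(-c)


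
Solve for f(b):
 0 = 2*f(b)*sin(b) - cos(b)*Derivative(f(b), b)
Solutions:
 f(b) = C1/cos(b)^2


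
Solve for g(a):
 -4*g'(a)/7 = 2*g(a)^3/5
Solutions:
 g(a) = -sqrt(5)*sqrt(-1/(C1 - 7*a))
 g(a) = sqrt(5)*sqrt(-1/(C1 - 7*a))


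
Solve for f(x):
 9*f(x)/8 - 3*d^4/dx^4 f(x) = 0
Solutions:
 f(x) = C1*exp(-6^(1/4)*x/2) + C2*exp(6^(1/4)*x/2) + C3*sin(6^(1/4)*x/2) + C4*cos(6^(1/4)*x/2)


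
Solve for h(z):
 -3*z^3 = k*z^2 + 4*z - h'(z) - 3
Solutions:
 h(z) = C1 + k*z^3/3 + 3*z^4/4 + 2*z^2 - 3*z


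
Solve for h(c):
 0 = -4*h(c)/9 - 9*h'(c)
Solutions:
 h(c) = C1*exp(-4*c/81)


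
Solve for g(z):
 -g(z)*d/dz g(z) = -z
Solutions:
 g(z) = -sqrt(C1 + z^2)
 g(z) = sqrt(C1 + z^2)


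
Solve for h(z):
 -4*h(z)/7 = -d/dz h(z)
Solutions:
 h(z) = C1*exp(4*z/7)


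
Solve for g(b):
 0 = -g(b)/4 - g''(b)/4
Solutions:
 g(b) = C1*sin(b) + C2*cos(b)


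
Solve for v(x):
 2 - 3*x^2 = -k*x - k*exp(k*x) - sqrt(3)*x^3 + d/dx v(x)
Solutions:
 v(x) = C1 + k*x^2/2 + sqrt(3)*x^4/4 - x^3 + 2*x + exp(k*x)


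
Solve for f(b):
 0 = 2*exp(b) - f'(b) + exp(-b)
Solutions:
 f(b) = C1 + 3*sinh(b) + cosh(b)


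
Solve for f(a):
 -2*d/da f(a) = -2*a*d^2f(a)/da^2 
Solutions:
 f(a) = C1 + C2*a^2


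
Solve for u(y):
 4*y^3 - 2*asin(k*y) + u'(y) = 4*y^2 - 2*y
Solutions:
 u(y) = C1 - y^4 + 4*y^3/3 - y^2 + 2*Piecewise((y*asin(k*y) + sqrt(-k^2*y^2 + 1)/k, Ne(k, 0)), (0, True))


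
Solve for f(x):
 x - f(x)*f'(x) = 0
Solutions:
 f(x) = -sqrt(C1 + x^2)
 f(x) = sqrt(C1 + x^2)


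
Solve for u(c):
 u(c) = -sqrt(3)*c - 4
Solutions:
 u(c) = -sqrt(3)*c - 4


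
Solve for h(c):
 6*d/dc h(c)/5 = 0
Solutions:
 h(c) = C1


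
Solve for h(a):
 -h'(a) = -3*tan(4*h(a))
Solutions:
 h(a) = -asin(C1*exp(12*a))/4 + pi/4
 h(a) = asin(C1*exp(12*a))/4


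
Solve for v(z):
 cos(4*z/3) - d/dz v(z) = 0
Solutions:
 v(z) = C1 + 3*sin(4*z/3)/4
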